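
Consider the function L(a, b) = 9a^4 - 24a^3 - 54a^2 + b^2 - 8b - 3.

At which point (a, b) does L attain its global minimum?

(3, 4)

L(a,b) separates as P(a) + Q(b) − 3, so its minimum is min P + min Q − 3.
P'(a) = 36a(a - 3)(a + 1) vanishes at a ∈ {-1, 0, 3}; Q'(b) = 2b - 8 vanishes at b ∈ {4}.
Local minima of P (where P''>0): P(-1)=-21, P(3)=-405. Local minima of Q: Q(4)=-16.
So the global minimum of L is P(3) + Q(4) − 3 = -405 − 16 − 3 = -424, attained at (3, 4).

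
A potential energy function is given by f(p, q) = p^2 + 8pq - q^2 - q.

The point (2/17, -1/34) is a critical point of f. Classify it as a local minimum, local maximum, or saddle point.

saddle point

The Hessian of f is constant: H = [[2, 8], [8, -2]].
det(H) = 2·(-2) − 8² = -68.
Since det(H) < 0, H is indefinite and the critical point is a saddle point.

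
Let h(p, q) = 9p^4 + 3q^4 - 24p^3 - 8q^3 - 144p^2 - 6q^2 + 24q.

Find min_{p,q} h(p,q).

-1555

h(p,q) separates as A(p) + B(q), so its minimum is min A + min B.
A'(p) = 36p(p - 4)(p + 2) vanishes at p ∈ {-2, 0, 4}; B'(q) = 12(q - 2)(q - 1)(q + 1) vanishes at q ∈ {-1, 1, 2}.
Local minima of A (where A''>0): A(-2)=-240, A(4)=-1536. Local minima of B: B(-1)=-19, B(2)=8.
So the global minimum of h is A(4) + B(-1) = -1536 − 19 = -1555, attained at (4, -1).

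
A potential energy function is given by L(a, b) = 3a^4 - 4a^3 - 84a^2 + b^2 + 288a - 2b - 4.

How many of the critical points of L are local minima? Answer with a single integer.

L separates as a function of a plus a function of b, so ∇L=0 decouples.
∂L/∂a = 12(a - 3)(a - 2)(a + 4) = 0 at a ∈ {-4, 2, 3}; ∂L/∂b = 2(b - 1) = 0 at b ∈ {1}.
The Hessian is diagonal: diag(L_aa, L_bb). Second derivatives: L_aa(-4)=504, L_aa(2)=-72, L_aa(3)=84; L_bb(1)=2.
Local minima occur where both diagonal entries positive: (-4, 1), (3, 1). Count: 2.

2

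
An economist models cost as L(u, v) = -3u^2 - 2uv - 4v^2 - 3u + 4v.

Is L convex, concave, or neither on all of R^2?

L is quadratic, so its Hessian is the constant matrix H = [[-6, -2], [-2, -8]].
det(H) = 44, tr(H) = -14.
det(H) > 0 and tr(H) < 0, so H is negative definite everywhere: concave.

concave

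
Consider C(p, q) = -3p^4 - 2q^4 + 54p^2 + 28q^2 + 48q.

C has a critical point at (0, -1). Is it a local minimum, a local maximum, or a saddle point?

local minimum

The mixed partial ∂²C/∂p∂q is 0, so the Hessian at any point is diag(C_pp, C_qq) = diag(36(-p^2 + 3), 8(-3q^2 + 7)).
At (0, -1): H = diag(108, 32).
Both eigenvalues are positive, so H is positive definite: a local minimum.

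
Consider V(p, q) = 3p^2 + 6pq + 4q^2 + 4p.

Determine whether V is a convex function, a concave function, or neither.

V is quadratic, so its Hessian is the constant matrix H = [[6, 6], [6, 8]].
det(H) = 12, tr(H) = 14.
det(H) > 0 and tr(H) > 0, so H is positive definite everywhere: convex.

convex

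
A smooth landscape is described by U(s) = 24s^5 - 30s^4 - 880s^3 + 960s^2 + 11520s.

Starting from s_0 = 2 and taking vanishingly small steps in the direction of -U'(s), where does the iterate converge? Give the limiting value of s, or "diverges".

U'(s) = 120(s - 4)(s - 3)(s + 2)(s + 4), so U'(2) = 5760.
Gradient descent moves in the -U' direction, i.e. s is decreasing.
The nearest critical point in that direction is s = -2, where U'' = 7200 > 0 (a local minimum). The iterate converges there.

-2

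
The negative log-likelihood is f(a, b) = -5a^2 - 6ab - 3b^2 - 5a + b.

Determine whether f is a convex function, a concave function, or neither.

concave

f is quadratic, so its Hessian is the constant matrix H = [[-10, -6], [-6, -6]].
det(H) = 24, tr(H) = -16.
det(H) > 0 and tr(H) < 0, so H is negative definite everywhere: concave.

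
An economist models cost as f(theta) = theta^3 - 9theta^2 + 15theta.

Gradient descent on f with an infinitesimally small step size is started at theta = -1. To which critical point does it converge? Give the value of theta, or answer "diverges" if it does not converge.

f'(theta) = 3(theta - 5)(theta - 1), so f'(-1) = 36.
Gradient descent moves in the -f' direction, i.e. theta is decreasing.
There is no critical point below theta=-1, and f' keeps the same sign, so the iterate runs off to −∞.

diverges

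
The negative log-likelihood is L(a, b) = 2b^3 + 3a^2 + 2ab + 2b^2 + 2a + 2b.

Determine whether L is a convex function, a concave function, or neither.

The term 2b^3 is cubic, so the Hessian is not constant.
∂²L/∂b² = 12b + 4, which takes both signs as b varies (negative for sufficiently negative b). A diagonal entry of the Hessian changing sign means the Hessian is neither positive- nor negative-semidefinite on all of R^2.

neither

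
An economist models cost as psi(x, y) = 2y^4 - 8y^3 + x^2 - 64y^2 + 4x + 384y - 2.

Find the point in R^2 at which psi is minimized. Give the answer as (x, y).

psi(x,y) separates as P(x) + Q(y) − 2, so its minimum is min P + min Q − 2.
P'(x) = 2x + 4 vanishes at x ∈ {-2}; Q'(y) = 8(y - 4)(y - 3)(y + 4) vanishes at y ∈ {-4, 3, 4}.
Local minima of P (where P''>0): P(-2)=-4. Local minima of Q: Q(-4)=-1536, Q(4)=512.
So the global minimum of psi is P(-2) + Q(-4) − 2 = -4 − 1536 − 2 = -1542, attained at (-2, -4).

(-2, -4)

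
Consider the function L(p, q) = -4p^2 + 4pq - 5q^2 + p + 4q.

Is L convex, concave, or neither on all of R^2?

L is quadratic, so its Hessian is the constant matrix H = [[-8, 4], [4, -10]].
det(H) = 64, tr(H) = -18.
det(H) > 0 and tr(H) < 0, so H is negative definite everywhere: concave.

concave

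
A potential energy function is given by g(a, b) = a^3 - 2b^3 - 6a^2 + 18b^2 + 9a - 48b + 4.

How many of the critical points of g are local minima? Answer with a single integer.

g separates as a function of a plus a function of b, so ∇g=0 decouples.
∂g/∂a = 3(a - 3)(a - 1) = 0 at a ∈ {1, 3}; ∂g/∂b = -6(b - 4)(b - 2) = 0 at b ∈ {2, 4}.
The Hessian is diagonal: diag(g_aa, g_bb). Second derivatives: g_aa(1)=-6, g_aa(3)=6; g_bb(2)=12, g_bb(4)=-12.
Local minima occur where both diagonal entries positive: (3, 2). Count: 1.

1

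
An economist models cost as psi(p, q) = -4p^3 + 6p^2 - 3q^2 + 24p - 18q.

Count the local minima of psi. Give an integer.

0

psi separates as a function of p plus a function of q, so ∇psi=0 decouples.
∂psi/∂p = -12(p - 2)(p + 1) = 0 at p ∈ {-1, 2}; ∂psi/∂q = -6(q + 3) = 0 at q ∈ {-3}.
The Hessian is diagonal: diag(psi_pp, psi_qq). Second derivatives: psi_pp(-1)=36, psi_pp(2)=-36; psi_qq(-3)=-6.
Local minima occur where both diagonal entries positive: none. Count: 0.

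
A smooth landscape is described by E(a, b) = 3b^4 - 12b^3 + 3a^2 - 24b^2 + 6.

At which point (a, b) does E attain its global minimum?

E(a,b) separates as P(a) + Q(b) + 6, so its minimum is min P + min Q + 6.
P'(a) = 6a vanishes at a ∈ {0}; Q'(b) = 12b(b - 4)(b + 1) vanishes at b ∈ {-1, 0, 4}.
Local minima of P (where P''>0): P(0)=0. Local minima of Q: Q(-1)=-9, Q(4)=-384.
So the global minimum of E is P(0) + Q(4) + 6 = 0 − 384 + 6 = -378, attained at (0, 4).

(0, 4)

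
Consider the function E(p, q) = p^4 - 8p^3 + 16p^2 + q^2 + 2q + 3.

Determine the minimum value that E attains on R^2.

E(p,q) separates as A(p) + B(q) + 3, so its minimum is min A + min B + 3.
A'(p) = 4p(p - 4)(p - 2) vanishes at p ∈ {0, 2, 4}; B'(q) = 2q + 2 vanishes at q ∈ {-1}.
Local minima of A (where A''>0): A(0)=0, A(4)=0. Local minima of B: B(-1)=-1.
So the global minimum of E is A(0) + B(-1) + 3 = 0 − 1 + 3 = 2, attained at (0, -1).

2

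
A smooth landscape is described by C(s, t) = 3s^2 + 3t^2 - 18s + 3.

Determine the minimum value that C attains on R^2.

-24

C(s,t) separates as P(s) + Q(t) + 3, so its minimum is min P + min Q + 3.
P'(s) = 6s - 18 vanishes at s ∈ {3}; Q'(t) = 6t vanishes at t ∈ {0}.
Local minima of P (where P''>0): P(3)=-27. Local minima of Q: Q(0)=0.
So the global minimum of C is P(3) + Q(0) + 3 = -27 + 0 + 3 = -24, attained at (3, 0).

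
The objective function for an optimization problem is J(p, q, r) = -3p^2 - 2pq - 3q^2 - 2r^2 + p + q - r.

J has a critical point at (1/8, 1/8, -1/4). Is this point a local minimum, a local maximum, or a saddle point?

The Hessian is constant: H = [[-6, -2, 0], [-2, -6, 0], [0, 0, -4]].
Leading principal minors: Δ₁ = -6, Δ₂ = 32, Δ₃ = -128.
The minors alternate sign starting negative (−, +, −), so H is negative definite: a local maximum.

local maximum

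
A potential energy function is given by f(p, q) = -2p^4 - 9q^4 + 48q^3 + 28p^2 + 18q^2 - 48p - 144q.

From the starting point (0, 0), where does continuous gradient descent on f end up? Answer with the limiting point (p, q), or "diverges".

f is separable, so gradient descent decouples: p follows -∂f/∂p, q follows -∂f/∂q.
∂f/∂p = -8(p - 2)(p - 1)(p + 3); at p=0 this is -48, so p increases.
∂f/∂q = -36(q - 4)(q - 1)(q + 1); at q=0 this is -144, so q increases.
p converges to its nearest critical value 1 (a local min of the p-part); q converges to 1. The iterate converges to (1, 1).

(1, 1)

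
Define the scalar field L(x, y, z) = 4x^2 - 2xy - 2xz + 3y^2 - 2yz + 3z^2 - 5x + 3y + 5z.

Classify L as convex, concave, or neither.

L is quadratic, so its Hessian is the constant matrix H = [[8, -2, -2], [-2, 6, -2], [-2, -2, 6]].
Leading principal minors: 8, 44, 192.
All positive ⇒ H ≻ 0 ⇒ convex.

convex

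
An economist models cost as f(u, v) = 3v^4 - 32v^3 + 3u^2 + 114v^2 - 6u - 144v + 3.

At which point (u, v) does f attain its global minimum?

(1, 1)

f(u,v) separates as P(u) + Q(v) + 3, so its minimum is min P + min Q + 3.
P'(u) = 6u - 6 vanishes at u ∈ {1}; Q'(v) = 12(v - 4)(v - 3)(v - 1) vanishes at v ∈ {1, 3, 4}.
Local minima of P (where P''>0): P(1)=-3. Local minima of Q: Q(1)=-59, Q(4)=-32.
So the global minimum of f is P(1) + Q(1) + 3 = -3 − 59 + 3 = -59, attained at (1, 1).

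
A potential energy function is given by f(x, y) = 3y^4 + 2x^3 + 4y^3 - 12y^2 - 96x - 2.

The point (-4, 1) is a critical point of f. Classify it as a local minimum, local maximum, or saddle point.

saddle point

The mixed partial ∂²f/∂x∂y is 0, so the Hessian at any point is diag(f_xx, f_yy) = diag(12x, 12(3y^2 + 2y - 2)).
At (-4, 1): H = diag(-48, 36).
The eigenvalues have opposite signs, so H is indefinite: a saddle point.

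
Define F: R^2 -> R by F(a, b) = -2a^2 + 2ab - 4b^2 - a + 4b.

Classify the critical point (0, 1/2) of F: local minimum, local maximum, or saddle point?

The Hessian of F is constant: H = [[-4, 2], [2, -8]].
det(H) = (-4)·(-8) − 2² = 28.
det(H) > 0 and tr(H) = -12 < 0, so H is negative definite and the point is a local maximum.

local maximum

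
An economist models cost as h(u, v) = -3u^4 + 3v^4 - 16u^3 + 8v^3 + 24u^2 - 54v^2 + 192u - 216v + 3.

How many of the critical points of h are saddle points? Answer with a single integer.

5

h separates as a function of u plus a function of v, so ∇h=0 decouples.
∂h/∂u = -12(u - 2)(u + 2)(u + 4) = 0 at u ∈ {-4, -2, 2}; ∂h/∂v = 12(v - 3)(v + 2)(v + 3) = 0 at v ∈ {-3, -2, 3}.
The Hessian is diagonal: diag(h_uu, h_vv). Second derivatives: h_uu(-4)=-144, h_uu(-2)=96, h_uu(2)=-288; h_vv(-3)=72, h_vv(-2)=-60, h_vv(3)=360.
Saddle points occur where the two diagonal entries have opposite signs: (-4, -3), (-4, 3), (-2, -2), (2, -3), (2, 3). Count: 5.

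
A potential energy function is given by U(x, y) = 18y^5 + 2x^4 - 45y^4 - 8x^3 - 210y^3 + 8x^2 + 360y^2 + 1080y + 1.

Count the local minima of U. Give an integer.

U separates as a function of x plus a function of y, so ∇U=0 decouples.
∂U/∂x = 8x(x - 2)(x - 1) = 0 at x ∈ {0, 1, 2}; ∂U/∂y = 90(y - 3)(y - 2)(y + 1)(y + 2) = 0 at y ∈ {-2, -1, 2, 3}.
The Hessian is diagonal: diag(U_xx, U_yy). Second derivatives: U_xx(0)=16, U_xx(1)=-8, U_xx(2)=16; U_yy(-2)=-1800, U_yy(-1)=1080, U_yy(2)=-1080, U_yy(3)=1800.
Local minima occur where both diagonal entries positive: (0, -1), (0, 3), (2, -1), (2, 3). Count: 4.

4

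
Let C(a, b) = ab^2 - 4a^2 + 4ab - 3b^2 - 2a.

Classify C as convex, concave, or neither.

The term ab^2 is cubic, so the Hessian is not constant.
∂²C/∂b² = 2a - 6, which takes both signs as a varies (negative for sufficiently negative a). A diagonal entry of the Hessian changing sign means the Hessian is neither positive- nor negative-semidefinite on all of R^2.

neither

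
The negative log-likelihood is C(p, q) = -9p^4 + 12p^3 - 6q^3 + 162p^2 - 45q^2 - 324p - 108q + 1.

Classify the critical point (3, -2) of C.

local maximum

The mixed partial ∂²C/∂p∂q is 0, so the Hessian at any point is diag(C_pp, C_qq) = diag(36(-3p^2 + 2p + 9), -18(2q + 5)).
At (3, -2): H = diag(-432, -18).
Both eigenvalues are negative, so H is negative definite: a local maximum.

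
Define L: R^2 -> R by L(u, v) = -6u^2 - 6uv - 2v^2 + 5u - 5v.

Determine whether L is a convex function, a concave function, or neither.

concave

L is quadratic, so its Hessian is the constant matrix H = [[-12, -6], [-6, -4]].
det(H) = 12, tr(H) = -16.
det(H) > 0 and tr(H) < 0, so H is negative definite everywhere: concave.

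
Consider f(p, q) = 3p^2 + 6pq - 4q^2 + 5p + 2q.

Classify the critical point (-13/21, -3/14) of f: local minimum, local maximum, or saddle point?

The Hessian of f is constant: H = [[6, 6], [6, -8]].
det(H) = 6·(-8) − 6² = -84.
Since det(H) < 0, H is indefinite and the critical point is a saddle point.

saddle point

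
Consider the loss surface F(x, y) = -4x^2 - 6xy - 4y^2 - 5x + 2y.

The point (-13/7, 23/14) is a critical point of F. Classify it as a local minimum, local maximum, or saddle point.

local maximum

The Hessian of F is constant: H = [[-8, -6], [-6, -8]].
det(H) = (-8)·(-8) − (-6)² = 28.
det(H) > 0 and tr(H) = -16 < 0, so H is negative definite and the point is a local maximum.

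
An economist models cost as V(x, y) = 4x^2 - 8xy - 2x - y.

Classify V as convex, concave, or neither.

neither

V is quadratic, so its Hessian is the constant matrix H = [[8, -8], [-8, 0]].
det(H) = -64, tr(H) = 8.
det(H) < 0, so H is indefinite: neither convex nor concave.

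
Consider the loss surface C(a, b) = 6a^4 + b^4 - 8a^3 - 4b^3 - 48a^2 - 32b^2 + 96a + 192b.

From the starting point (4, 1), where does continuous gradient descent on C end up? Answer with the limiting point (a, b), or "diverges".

(2, -4)

C is separable, so gradient descent decouples: a follows -∂C/∂a, b follows -∂C/∂b.
∂C/∂a = 24(a - 2)(a - 1)(a + 2); at a=4 this is 864, so a decreases.
∂C/∂b = 4(b - 4)(b - 3)(b + 4); at b=1 this is 120, so b decreases.
a converges to its nearest critical value 2 (a local min of the a-part); b converges to -4. The iterate converges to (2, -4).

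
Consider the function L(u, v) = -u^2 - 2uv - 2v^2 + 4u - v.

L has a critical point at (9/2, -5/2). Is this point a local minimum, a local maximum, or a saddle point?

The Hessian of L is constant: H = [[-2, -2], [-2, -4]].
det(H) = (-2)·(-4) − (-2)² = 4.
det(H) > 0 and tr(H) = -6 < 0, so H is negative definite and the point is a local maximum.

local maximum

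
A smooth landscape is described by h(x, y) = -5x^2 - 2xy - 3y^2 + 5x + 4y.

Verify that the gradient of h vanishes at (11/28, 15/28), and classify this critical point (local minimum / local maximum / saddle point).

∇h = (-10x - 2y + 5, -2x - 6y + 4); substituting (11/28, 15/28) gives ∇h = (0, 0), so (11/28, 15/28) is indeed a critical point.
The Hessian of h is constant: H = [[-10, -2], [-2, -6]].
det(H) = (-10)·(-6) − (-2)² = 56.
det(H) > 0 and tr(H) = -16 < 0, so H is negative definite and the point is a local maximum.

local maximum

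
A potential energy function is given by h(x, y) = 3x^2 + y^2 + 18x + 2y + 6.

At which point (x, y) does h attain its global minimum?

(-3, -1)

h(x,y) separates as P(x) + Q(y) + 6, so its minimum is min P + min Q + 6.
P'(x) = 6x + 18 vanishes at x ∈ {-3}; Q'(y) = 2y + 2 vanishes at y ∈ {-1}.
Local minima of P (where P''>0): P(-3)=-27. Local minima of Q: Q(-1)=-1.
So the global minimum of h is P(-3) + Q(-1) + 6 = -27 − 1 + 6 = -22, attained at (-3, -1).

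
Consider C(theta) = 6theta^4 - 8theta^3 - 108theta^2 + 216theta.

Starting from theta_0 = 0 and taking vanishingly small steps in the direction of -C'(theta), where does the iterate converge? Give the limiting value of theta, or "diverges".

-3

C'(theta) = 24(theta - 3)(theta - 1)(theta + 3), so C'(0) = 216.
Gradient descent moves in the -C' direction, i.e. theta is decreasing.
The nearest critical point in that direction is theta = -3, where C'' = 576 > 0 (a local minimum). The iterate converges there.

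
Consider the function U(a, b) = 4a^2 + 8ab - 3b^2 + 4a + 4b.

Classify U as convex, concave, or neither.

neither

U is quadratic, so its Hessian is the constant matrix H = [[8, 8], [8, -6]].
det(H) = -112, tr(H) = 2.
det(H) < 0, so H is indefinite: neither convex nor concave.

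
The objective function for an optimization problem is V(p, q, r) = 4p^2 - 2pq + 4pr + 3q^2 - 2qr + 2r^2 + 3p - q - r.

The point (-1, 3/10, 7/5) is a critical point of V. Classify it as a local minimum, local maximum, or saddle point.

local minimum

The Hessian is constant: H = [[8, -2, 4], [-2, 6, -2], [4, -2, 4]].
Leading principal minors: Δ₁ = 8, Δ₂ = 44, Δ₃ = 80.
All leading minors are positive, so H is positive definite: a local minimum.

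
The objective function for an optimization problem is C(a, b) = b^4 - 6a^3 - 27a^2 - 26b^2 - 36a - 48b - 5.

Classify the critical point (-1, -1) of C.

The mixed partial ∂²C/∂a∂b is 0, so the Hessian at any point is diag(C_aa, C_bb) = diag(-18(2a + 3), 4(3b^2 - 13)).
At (-1, -1): H = diag(-18, -40).
Both eigenvalues are negative, so H is negative definite: a local maximum.

local maximum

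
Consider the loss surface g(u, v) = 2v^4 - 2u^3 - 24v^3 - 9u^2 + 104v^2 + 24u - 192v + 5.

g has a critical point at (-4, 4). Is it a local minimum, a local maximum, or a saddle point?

The mixed partial ∂²g/∂u∂v is 0, so the Hessian at any point is diag(g_uu, g_vv) = diag(-6(2u + 3), 8(3v^2 - 18v + 26)).
At (-4, 4): H = diag(30, 16).
Both eigenvalues are positive, so H is positive definite: a local minimum.

local minimum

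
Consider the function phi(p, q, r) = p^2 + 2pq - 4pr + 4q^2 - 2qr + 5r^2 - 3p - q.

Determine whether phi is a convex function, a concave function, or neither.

phi is quadratic, so its Hessian is the constant matrix H = [[2, 2, -4], [2, 8, -2], [-4, -2, 10]].
Leading principal minors: 2, 12, 16.
All positive ⇒ H ≻ 0 ⇒ convex.

convex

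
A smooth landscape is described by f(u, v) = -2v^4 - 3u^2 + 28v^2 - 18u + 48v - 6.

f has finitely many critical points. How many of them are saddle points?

1

f separates as a function of u plus a function of v, so ∇f=0 decouples.
∂f/∂u = -6(u + 3) = 0 at u ∈ {-3}; ∂f/∂v = -8(v - 3)(v + 1)(v + 2) = 0 at v ∈ {-2, -1, 3}.
The Hessian is diagonal: diag(f_uu, f_vv). Second derivatives: f_uu(-3)=-6; f_vv(-2)=-40, f_vv(-1)=32, f_vv(3)=-160.
Saddle points occur where the two diagonal entries have opposite signs: (-3, -1). Count: 1.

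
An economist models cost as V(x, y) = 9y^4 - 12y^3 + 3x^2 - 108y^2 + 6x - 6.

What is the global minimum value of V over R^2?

-576

V(x,y) separates as P(x) + Q(y) − 6, so its minimum is min P + min Q − 6.
P'(x) = 6x + 6 vanishes at x ∈ {-1}; Q'(y) = 36y(y - 3)(y + 2) vanishes at y ∈ {-2, 0, 3}.
Local minima of P (where P''>0): P(-1)=-3. Local minima of Q: Q(-2)=-192, Q(3)=-567.
So the global minimum of V is P(-1) + Q(3) − 6 = -3 − 567 − 6 = -576, attained at (-1, 3).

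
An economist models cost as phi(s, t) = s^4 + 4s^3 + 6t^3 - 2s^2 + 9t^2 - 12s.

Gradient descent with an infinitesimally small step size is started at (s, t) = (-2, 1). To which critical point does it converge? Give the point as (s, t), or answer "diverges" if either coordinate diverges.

(-3, 0)

phi is separable, so gradient descent decouples: s follows -∂phi/∂s, t follows -∂phi/∂t.
∂phi/∂s = 4(s - 1)(s + 1)(s + 3); at s=-2 this is 12, so s decreases.
∂phi/∂t = 18t(t + 1); at t=1 this is 36, so t decreases.
s converges to its nearest critical value -3 (a local min of the s-part); t converges to 0. The iterate converges to (-3, 0).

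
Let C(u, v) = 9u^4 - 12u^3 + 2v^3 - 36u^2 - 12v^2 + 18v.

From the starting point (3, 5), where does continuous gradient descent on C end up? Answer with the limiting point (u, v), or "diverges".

C is separable, so gradient descent decouples: u follows -∂C/∂u, v follows -∂C/∂v.
∂C/∂u = 36u(u - 2)(u + 1); at u=3 this is 432, so u decreases.
∂C/∂v = 6(v - 3)(v - 1); at v=5 this is 48, so v decreases.
u converges to its nearest critical value 2 (a local min of the u-part); v converges to 3. The iterate converges to (2, 3).

(2, 3)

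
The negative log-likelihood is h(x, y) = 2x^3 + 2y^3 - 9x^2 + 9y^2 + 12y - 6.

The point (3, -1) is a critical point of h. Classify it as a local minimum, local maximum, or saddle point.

The mixed partial ∂²h/∂x∂y is 0, so the Hessian at any point is diag(h_xx, h_yy) = diag(6(2x - 3), 6(2y + 3)).
At (3, -1): H = diag(18, 6).
Both eigenvalues are positive, so H is positive definite: a local minimum.

local minimum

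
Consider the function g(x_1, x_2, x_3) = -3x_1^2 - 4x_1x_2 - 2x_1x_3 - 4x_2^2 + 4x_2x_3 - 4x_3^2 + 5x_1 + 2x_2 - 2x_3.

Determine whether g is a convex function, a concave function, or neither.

concave

g is quadratic, so its Hessian is the constant matrix H = [[-6, -4, -2], [-4, -8, 4], [-2, 4, -8]].
Leading principal minors: -6, 32, -64.
Signs alternate −, +, − ⇒ H ≺ 0 ⇒ concave.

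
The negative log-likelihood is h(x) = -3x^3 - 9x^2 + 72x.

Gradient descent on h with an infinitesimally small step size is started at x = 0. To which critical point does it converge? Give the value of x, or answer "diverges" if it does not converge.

h'(x) = -9(x - 2)(x + 4), so h'(0) = 72.
Gradient descent moves in the -h' direction, i.e. x is decreasing.
The nearest critical point in that direction is x = -4, where h'' = 54 > 0 (a local minimum). The iterate converges there.

-4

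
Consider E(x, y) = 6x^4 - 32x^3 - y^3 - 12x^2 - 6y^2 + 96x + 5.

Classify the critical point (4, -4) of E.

local minimum

The mixed partial ∂²E/∂x∂y is 0, so the Hessian at any point is diag(E_xx, E_yy) = diag(24(3x^2 - 8x - 1), -6(y + 2)).
At (4, -4): H = diag(360, 12).
Both eigenvalues are positive, so H is positive definite: a local minimum.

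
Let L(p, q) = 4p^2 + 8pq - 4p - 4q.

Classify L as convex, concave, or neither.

L is quadratic, so its Hessian is the constant matrix H = [[8, 8], [8, 0]].
det(H) = -64, tr(H) = 8.
det(H) < 0, so H is indefinite: neither convex nor concave.

neither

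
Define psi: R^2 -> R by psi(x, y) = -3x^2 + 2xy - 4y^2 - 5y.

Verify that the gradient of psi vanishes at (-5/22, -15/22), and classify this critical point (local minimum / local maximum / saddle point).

∇psi = (-6x + 2y, 2x - 8y - 5); substituting (-5/22, -15/22) gives ∇psi = (0, 0), so (-5/22, -15/22) is indeed a critical point.
The Hessian of psi is constant: H = [[-6, 2], [2, -8]].
det(H) = (-6)·(-8) − 2² = 44.
det(H) > 0 and tr(H) = -14 < 0, so H is negative definite and the point is a local maximum.

local maximum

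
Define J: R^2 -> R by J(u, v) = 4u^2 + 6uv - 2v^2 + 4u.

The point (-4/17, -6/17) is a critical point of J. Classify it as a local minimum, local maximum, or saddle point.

The Hessian of J is constant: H = [[8, 6], [6, -4]].
det(H) = 8·(-4) − 6² = -68.
Since det(H) < 0, H is indefinite and the critical point is a saddle point.

saddle point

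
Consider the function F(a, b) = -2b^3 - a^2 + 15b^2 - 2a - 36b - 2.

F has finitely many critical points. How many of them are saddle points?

1

F separates as a function of a plus a function of b, so ∇F=0 decouples.
∂F/∂a = -2(a + 1) = 0 at a ∈ {-1}; ∂F/∂b = -6(b - 3)(b - 2) = 0 at b ∈ {2, 3}.
The Hessian is diagonal: diag(F_aa, F_bb). Second derivatives: F_aa(-1)=-2; F_bb(2)=6, F_bb(3)=-6.
Saddle points occur where the two diagonal entries have opposite signs: (-1, 2). Count: 1.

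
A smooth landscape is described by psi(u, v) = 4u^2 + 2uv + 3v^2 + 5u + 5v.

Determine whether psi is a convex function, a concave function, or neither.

convex

psi is quadratic, so its Hessian is the constant matrix H = [[8, 2], [2, 6]].
det(H) = 44, tr(H) = 14.
det(H) > 0 and tr(H) > 0, so H is positive definite everywhere: convex.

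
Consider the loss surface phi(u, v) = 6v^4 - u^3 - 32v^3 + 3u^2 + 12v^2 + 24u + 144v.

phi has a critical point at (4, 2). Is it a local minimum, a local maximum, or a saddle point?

local maximum

The mixed partial ∂²phi/∂u∂v is 0, so the Hessian at any point is diag(phi_uu, phi_vv) = diag(6(-u + 1), 24(3v^2 - 8v + 1)).
At (4, 2): H = diag(-18, -72).
Both eigenvalues are negative, so H is negative definite: a local maximum.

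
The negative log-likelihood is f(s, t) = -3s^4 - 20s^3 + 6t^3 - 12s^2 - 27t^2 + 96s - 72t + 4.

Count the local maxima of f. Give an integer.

2

f separates as a function of s plus a function of t, so ∇f=0 decouples.
∂f/∂s = -12(s - 1)(s + 2)(s + 4) = 0 at s ∈ {-4, -2, 1}; ∂f/∂t = 18(t - 4)(t + 1) = 0 at t ∈ {-1, 4}.
The Hessian is diagonal: diag(f_ss, f_tt). Second derivatives: f_ss(-4)=-120, f_ss(-2)=72, f_ss(1)=-180; f_tt(-1)=-90, f_tt(4)=90.
Local maxima occur where both diagonal entries negative: (-4, -1), (1, -1). Count: 2.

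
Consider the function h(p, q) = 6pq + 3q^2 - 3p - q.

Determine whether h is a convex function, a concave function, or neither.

neither

h is quadratic, so its Hessian is the constant matrix H = [[0, 6], [6, 6]].
det(H) = -36, tr(H) = 6.
det(H) < 0, so H is indefinite: neither convex nor concave.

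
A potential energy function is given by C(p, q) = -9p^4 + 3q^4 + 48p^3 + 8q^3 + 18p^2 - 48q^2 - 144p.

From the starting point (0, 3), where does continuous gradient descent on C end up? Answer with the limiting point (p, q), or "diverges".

(1, 2)

C is separable, so gradient descent decouples: p follows -∂C/∂p, q follows -∂C/∂q.
∂C/∂p = -36(p - 4)(p - 1)(p + 1); at p=0 this is -144, so p increases.
∂C/∂q = 12q(q - 2)(q + 4); at q=3 this is 252, so q decreases.
p converges to its nearest critical value 1 (a local min of the p-part); q converges to 2. The iterate converges to (1, 2).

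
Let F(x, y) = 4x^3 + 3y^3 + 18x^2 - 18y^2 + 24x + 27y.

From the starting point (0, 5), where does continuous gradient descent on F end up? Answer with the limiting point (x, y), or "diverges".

(-1, 3)

F is separable, so gradient descent decouples: x follows -∂F/∂x, y follows -∂F/∂y.
∂F/∂x = 12(x + 1)(x + 2); at x=0 this is 24, so x decreases.
∂F/∂y = 9(y - 3)(y - 1); at y=5 this is 72, so y decreases.
x converges to its nearest critical value -1 (a local min of the x-part); y converges to 3. The iterate converges to (-1, 3).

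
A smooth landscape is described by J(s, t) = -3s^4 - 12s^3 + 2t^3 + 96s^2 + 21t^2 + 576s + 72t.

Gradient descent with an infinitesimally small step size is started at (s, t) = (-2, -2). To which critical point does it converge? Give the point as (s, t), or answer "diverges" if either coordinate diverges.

(-3, -3)

J is separable, so gradient descent decouples: s follows -∂J/∂s, t follows -∂J/∂t.
∂J/∂s = -12(s - 4)(s + 3)(s + 4); at s=-2 this is 144, so s decreases.
∂J/∂t = 6(t + 3)(t + 4); at t=-2 this is 12, so t decreases.
s converges to its nearest critical value -3 (a local min of the s-part); t converges to -3. The iterate converges to (-3, -3).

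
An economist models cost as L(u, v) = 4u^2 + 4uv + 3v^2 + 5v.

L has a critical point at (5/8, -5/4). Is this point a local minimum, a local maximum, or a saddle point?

The Hessian of L is constant: H = [[8, 4], [4, 6]].
det(H) = 8·6 − 4² = 32.
det(H) > 0 and tr(H) = 14 > 0, so H is positive definite and the point is a local minimum.

local minimum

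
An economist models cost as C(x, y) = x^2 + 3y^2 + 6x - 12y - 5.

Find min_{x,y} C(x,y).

-26

C(x,y) separates as P(x) + Q(y) − 5, so its minimum is min P + min Q − 5.
P'(x) = 2x + 6 vanishes at x ∈ {-3}; Q'(y) = 6y - 12 vanishes at y ∈ {2}.
Local minima of P (where P''>0): P(-3)=-9. Local minima of Q: Q(2)=-12.
So the global minimum of C is P(-3) + Q(2) − 5 = -9 − 12 − 5 = -26, attained at (-3, 2).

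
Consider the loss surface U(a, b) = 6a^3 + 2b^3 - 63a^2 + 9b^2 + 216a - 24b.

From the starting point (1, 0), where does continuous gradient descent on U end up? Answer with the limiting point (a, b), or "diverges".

U is separable, so gradient descent decouples: a follows -∂U/∂a, b follows -∂U/∂b.
∂U/∂a = 18(a - 4)(a - 3); at a=1 this is 108, so a decreases.
∂U/∂b = 6(b - 1)(b + 4); at b=0 this is -24, so b increases.
The a-coordinate has no critical point in that direction and runs off to infinity.

diverges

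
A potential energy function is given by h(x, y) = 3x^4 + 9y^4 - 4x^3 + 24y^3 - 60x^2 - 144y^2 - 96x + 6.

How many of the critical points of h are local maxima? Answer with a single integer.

h separates as a function of x plus a function of y, so ∇h=0 decouples.
∂h/∂x = 12(x - 4)(x + 1)(x + 2) = 0 at x ∈ {-2, -1, 4}; ∂h/∂y = 36y(y - 2)(y + 4) = 0 at y ∈ {-4, 0, 2}.
The Hessian is diagonal: diag(h_xx, h_yy). Second derivatives: h_xx(-2)=72, h_xx(-1)=-60, h_xx(4)=360; h_yy(-4)=864, h_yy(0)=-288, h_yy(2)=432.
Local maxima occur where both diagonal entries negative: (-1, 0). Count: 1.

1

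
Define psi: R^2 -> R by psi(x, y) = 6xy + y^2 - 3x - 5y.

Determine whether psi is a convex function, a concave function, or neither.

psi is quadratic, so its Hessian is the constant matrix H = [[0, 6], [6, 2]].
det(H) = -36, tr(H) = 2.
det(H) < 0, so H is indefinite: neither convex nor concave.

neither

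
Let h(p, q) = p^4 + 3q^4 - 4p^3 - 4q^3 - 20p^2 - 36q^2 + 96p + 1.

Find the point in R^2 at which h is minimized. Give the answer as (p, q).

h(p,q) separates as A(p) + B(q) + 1, so its minimum is min A + min B + 1.
A'(p) = 4(p - 4)(p - 2)(p + 3) vanishes at p ∈ {-3, 2, 4}; B'(q) = 12q(q - 3)(q + 2) vanishes at q ∈ {-2, 0, 3}.
Local minima of A (where A''>0): A(-3)=-279, A(4)=64. Local minima of B: B(-2)=-64, B(3)=-189.
So the global minimum of h is A(-3) + B(3) + 1 = -279 − 189 + 1 = -467, attained at (-3, 3).

(-3, 3)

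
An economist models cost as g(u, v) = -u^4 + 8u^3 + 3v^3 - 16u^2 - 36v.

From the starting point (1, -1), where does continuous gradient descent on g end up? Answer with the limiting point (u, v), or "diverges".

g is separable, so gradient descent decouples: u follows -∂g/∂u, v follows -∂g/∂v.
∂g/∂u = -4u(u - 4)(u - 2); at u=1 this is -12, so u increases.
∂g/∂v = 9(v - 2)(v + 2); at v=-1 this is -27, so v increases.
u converges to its nearest critical value 2 (a local min of the u-part); v converges to 2. The iterate converges to (2, 2).

(2, 2)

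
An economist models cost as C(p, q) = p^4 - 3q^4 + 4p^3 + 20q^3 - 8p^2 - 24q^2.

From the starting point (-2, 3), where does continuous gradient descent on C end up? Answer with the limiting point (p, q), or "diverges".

(-4, 1)

C is separable, so gradient descent decouples: p follows -∂C/∂p, q follows -∂C/∂q.
∂C/∂p = 4p(p - 1)(p + 4); at p=-2 this is 48, so p decreases.
∂C/∂q = -12q(q - 4)(q - 1); at q=3 this is 72, so q decreases.
p converges to its nearest critical value -4 (a local min of the p-part); q converges to 1. The iterate converges to (-4, 1).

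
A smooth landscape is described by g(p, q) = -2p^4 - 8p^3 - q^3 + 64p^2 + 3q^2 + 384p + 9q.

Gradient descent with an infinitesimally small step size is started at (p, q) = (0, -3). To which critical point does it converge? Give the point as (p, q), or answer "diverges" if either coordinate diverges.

(-3, -1)

g is separable, so gradient descent decouples: p follows -∂g/∂p, q follows -∂g/∂q.
∂g/∂p = -8(p - 4)(p + 3)(p + 4); at p=0 this is 384, so p decreases.
∂g/∂q = -3(q - 3)(q + 1); at q=-3 this is -36, so q increases.
p converges to its nearest critical value -3 (a local min of the p-part); q converges to -1. The iterate converges to (-3, -1).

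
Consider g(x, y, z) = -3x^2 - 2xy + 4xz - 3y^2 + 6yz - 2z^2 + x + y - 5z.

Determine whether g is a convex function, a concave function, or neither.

g is quadratic, so its Hessian is the constant matrix H = [[-6, -2, 4], [-2, -6, 6], [4, 6, -4]].
Leading principal minors: -6, 32, 88.
Neither pattern holds ⇒ H is indefinite ⇒ neither convex nor concave.

neither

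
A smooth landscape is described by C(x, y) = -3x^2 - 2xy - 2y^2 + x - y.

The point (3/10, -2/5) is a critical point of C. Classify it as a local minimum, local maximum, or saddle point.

local maximum

The Hessian of C is constant: H = [[-6, -2], [-2, -4]].
det(H) = (-6)·(-4) − (-2)² = 20.
det(H) > 0 and tr(H) = -10 < 0, so H is negative definite and the point is a local maximum.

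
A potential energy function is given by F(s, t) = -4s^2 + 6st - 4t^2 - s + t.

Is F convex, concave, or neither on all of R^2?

concave

F is quadratic, so its Hessian is the constant matrix H = [[-8, 6], [6, -8]].
det(H) = 28, tr(H) = -16.
det(H) > 0 and tr(H) < 0, so H is negative definite everywhere: concave.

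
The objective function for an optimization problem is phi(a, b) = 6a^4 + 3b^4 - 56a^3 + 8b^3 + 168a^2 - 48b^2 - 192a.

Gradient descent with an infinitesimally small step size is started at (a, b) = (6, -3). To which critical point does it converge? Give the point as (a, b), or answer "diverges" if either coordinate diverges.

(4, -4)

phi is separable, so gradient descent decouples: a follows -∂phi/∂a, b follows -∂phi/∂b.
∂phi/∂a = 24(a - 4)(a - 2)(a - 1); at a=6 this is 960, so a decreases.
∂phi/∂b = 12b(b - 2)(b + 4); at b=-3 this is 180, so b decreases.
a converges to its nearest critical value 4 (a local min of the a-part); b converges to -4. The iterate converges to (4, -4).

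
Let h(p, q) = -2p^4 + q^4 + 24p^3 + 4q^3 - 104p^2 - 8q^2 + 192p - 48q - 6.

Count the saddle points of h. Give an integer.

5

h separates as a function of p plus a function of q, so ∇h=0 decouples.
∂h/∂p = -8(p - 4)(p - 3)(p - 2) = 0 at p ∈ {2, 3, 4}; ∂h/∂q = 4(q - 2)(q + 2)(q + 3) = 0 at q ∈ {-3, -2, 2}.
The Hessian is diagonal: diag(h_pp, h_qq). Second derivatives: h_pp(2)=-16, h_pp(3)=8, h_pp(4)=-16; h_qq(-3)=20, h_qq(-2)=-16, h_qq(2)=80.
Saddle points occur where the two diagonal entries have opposite signs: (2, -3), (2, 2), (3, -2), (4, -3), (4, 2). Count: 5.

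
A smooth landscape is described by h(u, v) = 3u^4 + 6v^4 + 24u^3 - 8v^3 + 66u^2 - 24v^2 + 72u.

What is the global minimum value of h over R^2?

h(u,v) separates as P(u) + Q(v), so its minimum is min P + min Q.
P'(u) = 12(u + 1)(u + 2)(u + 3) vanishes at u ∈ {-3, -2, -1}; Q'(v) = 24v(v - 2)(v + 1) vanishes at v ∈ {-1, 0, 2}.
Local minima of P (where P''>0): P(-3)=-27, P(-1)=-27. Local minima of Q: Q(-1)=-10, Q(2)=-64.
So the global minimum of h is P(-3) + Q(2) = -27 − 64 = -91, attained at (-3, 2).

-91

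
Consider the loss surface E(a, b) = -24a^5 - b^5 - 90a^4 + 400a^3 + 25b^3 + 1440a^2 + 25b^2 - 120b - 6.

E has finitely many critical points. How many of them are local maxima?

4

E separates as a function of a plus a function of b, so ∇E=0 decouples.
∂E/∂a = -120a(a - 3)(a + 2)(a + 4) = 0 at a ∈ {-4, -2, 0, 3}; ∂E/∂b = -5(b - 4)(b - 1)(b + 2)(b + 3) = 0 at b ∈ {-3, -2, 1, 4}.
The Hessian is diagonal: diag(E_aa, E_bb). Second derivatives: E_aa(-4)=6720, E_aa(-2)=-2400, E_aa(0)=2880, E_aa(3)=-12600; E_bb(-3)=140, E_bb(-2)=-90, E_bb(1)=180, E_bb(4)=-630.
Local maxima occur where both diagonal entries negative: (-2, -2), (-2, 4), (3, -2), (3, 4). Count: 4.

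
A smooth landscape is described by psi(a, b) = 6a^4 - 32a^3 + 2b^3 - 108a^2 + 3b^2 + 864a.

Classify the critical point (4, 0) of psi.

The mixed partial ∂²psi/∂a∂b is 0, so the Hessian at any point is diag(psi_aa, psi_bb) = diag(24(3a^2 - 8a - 9), 6(2b + 1)).
At (4, 0): H = diag(168, 6).
Both eigenvalues are positive, so H is positive definite: a local minimum.

local minimum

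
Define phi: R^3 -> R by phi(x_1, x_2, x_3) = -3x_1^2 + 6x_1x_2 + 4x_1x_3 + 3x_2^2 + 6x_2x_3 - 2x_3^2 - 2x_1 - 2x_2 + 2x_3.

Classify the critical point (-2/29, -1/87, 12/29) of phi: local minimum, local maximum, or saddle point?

saddle point

The Hessian is constant: H = [[-6, 6, 4], [6, 6, 6], [4, 6, -4]].
Leading principal minors: Δ₁ = -6, Δ₂ = -72, Δ₃ = 696.
The minors fit neither the all-positive nor the alternating-sign pattern, so H is indefinite: a saddle point.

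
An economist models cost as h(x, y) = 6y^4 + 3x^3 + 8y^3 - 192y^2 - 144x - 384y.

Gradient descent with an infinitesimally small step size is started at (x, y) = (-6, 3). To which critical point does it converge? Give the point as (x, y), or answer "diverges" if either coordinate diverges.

diverges

h is separable, so gradient descent decouples: x follows -∂h/∂x, y follows -∂h/∂y.
∂h/∂x = 9(x - 4)(x + 4); at x=-6 this is 180, so x decreases.
∂h/∂y = 24(y - 4)(y + 1)(y + 4); at y=3 this is -672, so y increases.
The x-coordinate has no critical point in that direction and runs off to infinity.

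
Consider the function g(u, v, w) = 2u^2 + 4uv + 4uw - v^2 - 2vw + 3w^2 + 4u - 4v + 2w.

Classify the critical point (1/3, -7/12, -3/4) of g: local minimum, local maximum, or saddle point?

saddle point

The Hessian is constant: H = [[4, 4, 4], [4, -2, -2], [4, -2, 6]].
Leading principal minors: Δ₁ = 4, Δ₂ = -24, Δ₃ = -192.
The minors fit neither the all-positive nor the alternating-sign pattern, so H is indefinite: a saddle point.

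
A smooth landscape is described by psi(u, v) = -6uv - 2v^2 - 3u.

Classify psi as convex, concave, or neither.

psi is quadratic, so its Hessian is the constant matrix H = [[0, -6], [-6, -4]].
det(H) = -36, tr(H) = -4.
det(H) < 0, so H is indefinite: neither convex nor concave.

neither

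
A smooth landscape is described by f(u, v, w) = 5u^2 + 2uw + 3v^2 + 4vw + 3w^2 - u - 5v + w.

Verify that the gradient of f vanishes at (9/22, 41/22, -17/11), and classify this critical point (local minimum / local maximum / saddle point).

∇f = (10u + 2w - 1, 6v + 4w - 5, 2u + 4v + 6w + 1); substituting (9/22, 41/22, -17/11) gives ∇f = (0, 0, 0), so (9/22, 41/22, -17/11) is indeed a critical point.
The Hessian is constant: H = [[10, 0, 2], [0, 6, 4], [2, 4, 6]].
Leading principal minors: Δ₁ = 10, Δ₂ = 60, Δ₃ = 176.
All leading minors are positive, so H is positive definite: a local minimum.

local minimum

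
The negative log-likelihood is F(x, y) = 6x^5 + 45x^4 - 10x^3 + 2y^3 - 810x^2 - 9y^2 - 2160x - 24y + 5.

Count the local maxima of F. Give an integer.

F separates as a function of x plus a function of y, so ∇F=0 decouples.
∂F/∂x = 30(x - 3)(x + 2)(x + 3)(x + 4) = 0 at x ∈ {-4, -3, -2, 3}; ∂F/∂y = 6(y - 4)(y + 1) = 0 at y ∈ {-1, 4}.
The Hessian is diagonal: diag(F_xx, F_yy). Second derivatives: F_xx(-4)=-420, F_xx(-3)=180, F_xx(-2)=-300, F_xx(3)=6300; F_yy(-1)=-30, F_yy(4)=30.
Local maxima occur where both diagonal entries negative: (-4, -1), (-2, -1). Count: 2.

2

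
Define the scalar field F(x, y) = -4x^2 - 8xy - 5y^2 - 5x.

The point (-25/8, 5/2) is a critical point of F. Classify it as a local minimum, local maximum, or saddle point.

local maximum

The Hessian of F is constant: H = [[-8, -8], [-8, -10]].
det(H) = (-8)·(-10) − (-8)² = 16.
det(H) > 0 and tr(H) = -18 < 0, so H is negative definite and the point is a local maximum.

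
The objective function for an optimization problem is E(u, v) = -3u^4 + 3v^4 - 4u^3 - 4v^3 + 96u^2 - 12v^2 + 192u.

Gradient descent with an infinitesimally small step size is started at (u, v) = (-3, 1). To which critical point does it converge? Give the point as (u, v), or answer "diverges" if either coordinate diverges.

(-1, 2)

E is separable, so gradient descent decouples: u follows -∂E/∂u, v follows -∂E/∂v.
∂E/∂u = -12(u - 4)(u + 1)(u + 4); at u=-3 this is -168, so u increases.
∂E/∂v = 12v(v - 2)(v + 1); at v=1 this is -24, so v increases.
u converges to its nearest critical value -1 (a local min of the u-part); v converges to 2. The iterate converges to (-1, 2).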